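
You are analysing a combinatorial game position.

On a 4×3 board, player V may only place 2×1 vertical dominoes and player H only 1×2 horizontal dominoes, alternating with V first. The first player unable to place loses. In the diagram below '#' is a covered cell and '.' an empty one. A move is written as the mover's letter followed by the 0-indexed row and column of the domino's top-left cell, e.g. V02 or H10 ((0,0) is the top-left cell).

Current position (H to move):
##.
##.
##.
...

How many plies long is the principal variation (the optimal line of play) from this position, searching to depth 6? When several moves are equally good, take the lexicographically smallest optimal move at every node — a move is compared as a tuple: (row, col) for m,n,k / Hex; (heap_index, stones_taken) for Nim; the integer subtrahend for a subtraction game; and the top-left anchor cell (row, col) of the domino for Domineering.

PV length from [##./##./##./...]: 2 plies

p1 H@[##./##./##./...]: H30[##./##./##./##.]-1* H31[##./##./##./.##]-1
p2 V@[##./##./##./##.]: V02[###/###/##./##.]+1* V12[##./###/###/##.]+1 V22[##./##./###/###]+1
p3 H@[###/###/##./##.] terminal -1; root [##./##./##./...] d6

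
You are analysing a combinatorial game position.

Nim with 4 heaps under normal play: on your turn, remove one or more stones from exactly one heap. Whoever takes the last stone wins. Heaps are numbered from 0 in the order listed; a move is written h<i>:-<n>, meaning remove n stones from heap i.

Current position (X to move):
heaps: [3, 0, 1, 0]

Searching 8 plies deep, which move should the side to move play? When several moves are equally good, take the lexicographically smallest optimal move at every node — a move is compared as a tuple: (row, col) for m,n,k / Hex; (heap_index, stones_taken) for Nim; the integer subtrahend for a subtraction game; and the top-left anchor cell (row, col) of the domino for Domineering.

X's best at [(3,0,1,0)]: h0:-2

ply 1, X at (3,0,1,0) | h0:-1=-1→(2,0,1,0); h0:-2=+1→(1,0,1,0)*; h0:-3=-1→(0,0,1,0); h2:-1=-1→(3,0,0,0)
ply 2, O at (1,0,1,0) | h0:-1=-1→(0,0,1,0)*; h2:-1=-1→(1,0,0,0)
ply 3, X at (0,0,1,0) | h2:-1=+1→(0,0,0,0)*
ply 4: (0,0,0,0) is terminal -1 (O); from (3,0,1,0) depth 8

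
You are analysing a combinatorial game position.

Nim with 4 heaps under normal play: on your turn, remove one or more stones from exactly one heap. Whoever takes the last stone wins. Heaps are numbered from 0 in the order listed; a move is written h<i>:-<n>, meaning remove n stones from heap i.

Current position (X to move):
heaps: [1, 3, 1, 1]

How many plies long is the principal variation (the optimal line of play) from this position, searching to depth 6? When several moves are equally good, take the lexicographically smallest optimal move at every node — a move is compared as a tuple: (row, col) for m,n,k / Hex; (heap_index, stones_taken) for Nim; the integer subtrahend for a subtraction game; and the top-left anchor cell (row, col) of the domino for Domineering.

[(1,3,1,1)] X move#1: h0:-1:-1/(0,3,1,1), h1:-1:-1/(1,2,1,1), h1:-2:+1/(1,1,1,1)*, h1:-3:-1/(1,0,1,1), h2:-1:-1/(1,3,0,1), h3:-1:-1/(1,3,1,0)
[(1,1,1,1)] O move#2: h0:-1:-1/(0,1,1,1)*, h1:-1:-1/(1,0,1,1), h2:-1:-1/(1,1,0,1), h3:-1:-1/(1,1,1,0)
[(0,1,1,1)] X move#3: h1:-1:+1/(0,0,1,1)*, h2:-1:+1/(0,1,0,1), h3:-1:+1/(0,1,1,0)
[(0,0,1,1)] O move#4: h2:-1:-1/(0,0,0,1)*, h3:-1:-1/(0,0,1,0)
[(0,0,0,1)] X move#5: h3:-1:+1/(0,0,0,0)*
[(0,0,0,0)] end (terminal -1, O#6); searched (1,3,1,1) to 6

PV length from [(1,3,1,1)]: 5 plies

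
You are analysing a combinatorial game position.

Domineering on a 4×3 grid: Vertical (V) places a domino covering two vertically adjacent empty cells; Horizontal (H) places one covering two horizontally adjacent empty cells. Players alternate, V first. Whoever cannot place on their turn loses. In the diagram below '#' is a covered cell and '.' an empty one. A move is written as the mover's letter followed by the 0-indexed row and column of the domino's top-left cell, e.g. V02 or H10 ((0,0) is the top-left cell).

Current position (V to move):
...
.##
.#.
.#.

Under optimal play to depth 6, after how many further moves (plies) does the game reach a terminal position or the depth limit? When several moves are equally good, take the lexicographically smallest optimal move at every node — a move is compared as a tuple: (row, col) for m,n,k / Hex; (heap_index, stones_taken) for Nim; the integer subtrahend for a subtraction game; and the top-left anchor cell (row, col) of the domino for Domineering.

ply 1, V at .../.##/.#./.#. | V00=+1→#../###/.#./.#.*; V10=+1→.../###/##./.#.; V20=+1→.../.##/##./##.; V22=+1→.../.##/.##/.##
ply 2, H at #../###/.#./.#. | H01=-1→###/###/.#./.#.*
ply 3, V at ###/###/.#./.#. | V20=+1→###/###/##./##.*; V22=+1→###/###/.##/.##
ply 4: ###/###/##./##. is terminal -1 (H); from .../.##/.#./.#. depth 6

PV length from [.../.##/.#./.#.]: 3 plies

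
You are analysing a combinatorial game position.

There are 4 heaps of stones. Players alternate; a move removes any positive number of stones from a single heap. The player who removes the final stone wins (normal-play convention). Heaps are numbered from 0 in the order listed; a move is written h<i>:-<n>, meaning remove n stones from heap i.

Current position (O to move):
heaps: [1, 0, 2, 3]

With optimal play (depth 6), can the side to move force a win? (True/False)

ply 1, O at (1,0,2,3) | h0:-1=-1→(0,0,2,3)*; h2:-1=-1→(1,0,1,3); h2:-2=-1→(1,0,0,3); h3:-1=-1→(1,0,2,2); h3:-2=-1→(1,0,2,1); h3:-3=-1→(1,0,2,0)
ply 2, X at (0,0,2,3) | h2:-1=-1→(0,0,1,3); h2:-2=-1→(0,0,0,3); h3:-1=+1→(0,0,2,2)*; h3:-2=-1→(0,0,2,1); h3:-3=-1→(0,0,2,0)
ply 3, O at (0,0,2,2) | h2:-1=-1→(0,0,1,2)*; h2:-2=-1→(0,0,0,2); h3:-1=-1→(0,0,2,1); h3:-2=-1→(0,0,2,0)
ply 4, X at (0,0,1,2) | h2:-1=-1→(0,0,0,2); h3:-1=+1→(0,0,1,1)*; h3:-2=-1→(0,0,1,0)
ply 5, O at (0,0,1,1) | h2:-1=-1→(0,0,0,1)*; h3:-1=-1→(0,0,1,0)
ply 6, X at (0,0,0,1) | h3:-1=+1→(0,0,0,0)*
ply 7: (0,0,0,0) is terminal -1 (O); from (1,0,2,3) depth 6

O winning at [(1,0,2,3)]: False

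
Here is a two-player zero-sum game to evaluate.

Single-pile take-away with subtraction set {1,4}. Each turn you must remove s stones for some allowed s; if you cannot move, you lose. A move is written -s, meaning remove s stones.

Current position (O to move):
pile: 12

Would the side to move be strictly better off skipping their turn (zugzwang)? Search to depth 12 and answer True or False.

ply 1, O at 12 | -1=-1→11*; -4=-1→8
ply 2, X at 11 | -1=+1→10*; -4=+1→7
ply 3, O at 10 | -1=-1→9*; -4=-1→6
ply 4, X at 9 | -1=-1→8; -4=+1→5*
ply 5, O at 5 | -1=-1→4*; -4=-1→1
ply 6, X at 4 | -1=-1→3; -4=+1→0*
ply 7: 0 is terminal -1 (O); from 12 depth 12
suppose O passes — search the same position with X to move:
pass> ply 1, X at 12 | -1=-1→11*; -4=-1→8
pass> ply 2, O at 11 | -1=+1→10*; -4=+1→7
pass> ply 3, X at 10 | -1=-1→9*; -4=-1→6
pass> ply 4, O at 9 | -1=-1→8; -4=+1→5*
pass> ply 5, X at 5 | -1=-1→4*; -4=-1→1
pass> ply 6, O at 4 | -1=-1→3; -4=+1→0*
pass> ply 7: 0 is terminal -1 (X); from 12 depth 12
for O: play -1, pass +1

zugzwang(12, O) = True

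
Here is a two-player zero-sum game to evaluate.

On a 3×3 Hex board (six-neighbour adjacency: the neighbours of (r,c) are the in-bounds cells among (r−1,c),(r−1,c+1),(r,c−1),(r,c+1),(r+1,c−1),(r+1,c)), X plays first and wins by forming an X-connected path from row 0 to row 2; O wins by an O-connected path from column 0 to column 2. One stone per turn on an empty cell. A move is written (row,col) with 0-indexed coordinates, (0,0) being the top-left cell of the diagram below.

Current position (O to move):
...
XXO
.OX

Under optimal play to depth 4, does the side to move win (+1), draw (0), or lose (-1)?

value(.../XXO/.OX, O) = +1

ply 1, O at .../XXO/.OX | (0,0)=-1→O../XXO/.OX; (0,1)=-1→.O./XXO/.OX; (0,2)=-1→..O/XXO/.OX; (2,0)=+1→.../XXO/OOX*
ply 2: .../XXO/OOX is terminal -1 (X); from .../XXO/.OX depth 4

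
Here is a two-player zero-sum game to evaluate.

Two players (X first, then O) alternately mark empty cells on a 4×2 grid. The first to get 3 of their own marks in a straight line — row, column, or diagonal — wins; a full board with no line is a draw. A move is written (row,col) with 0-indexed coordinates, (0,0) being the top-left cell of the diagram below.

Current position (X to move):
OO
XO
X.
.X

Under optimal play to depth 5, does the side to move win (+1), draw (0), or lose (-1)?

ply 1, X at OO/XO/X./.X | (2,1)=+0→OO/XO/XX/.X; (3,0)=+1→OO/XO/X./XX*
ply 2: OO/XO/X./XX is terminal -1 (O); from OO/XO/X./.X depth 5

value(OO/XO/X./.X, X) = +1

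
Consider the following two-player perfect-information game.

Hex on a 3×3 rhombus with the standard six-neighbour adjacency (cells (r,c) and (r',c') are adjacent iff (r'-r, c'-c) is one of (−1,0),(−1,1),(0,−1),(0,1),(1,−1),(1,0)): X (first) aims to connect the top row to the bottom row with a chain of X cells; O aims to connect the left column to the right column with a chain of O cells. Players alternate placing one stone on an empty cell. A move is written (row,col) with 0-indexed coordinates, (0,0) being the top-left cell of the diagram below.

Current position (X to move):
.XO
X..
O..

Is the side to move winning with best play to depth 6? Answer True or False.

p1 X@[.XO/X../O..]: (0,0)[XXO/X../O..]-1* (1,1)[.XO/XX./O..]-1 (1,2)[.XO/X.X/O..]-1 (2,1)[.XO/X../OX.]-1 (2,2)[.XO/X../O.X]-1
p2 O@[XXO/X../O..]: (1,1)[XXO/XO./O..]+1* (1,2)[XXO/X.O/O..]+1 (2,1)[XXO/X../OO.]+1 (2,2)[XXO/X../O.O]+1
p3 X@[XXO/XO./O..] terminal -1; root [.XO/X../O..] d6

X winning at [.XO/X../O..]: False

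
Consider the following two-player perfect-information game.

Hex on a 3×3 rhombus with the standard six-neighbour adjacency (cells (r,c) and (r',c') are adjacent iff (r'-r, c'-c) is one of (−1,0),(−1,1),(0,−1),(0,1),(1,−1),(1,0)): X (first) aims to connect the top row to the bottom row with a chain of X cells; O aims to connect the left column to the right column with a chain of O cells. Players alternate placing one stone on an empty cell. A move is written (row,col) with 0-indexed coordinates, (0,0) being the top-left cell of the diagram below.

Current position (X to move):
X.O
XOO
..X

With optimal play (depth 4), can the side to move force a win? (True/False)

[X.O/XOO/..X] X move#1: (0,1):-1/XXO/XOO/..X, (2,0):+1/X.O/XOO/X.X*, (2,1):-1/X.O/XOO/.XX
[X.O/XOO/X.X] end (terminal -1, O#2); searched X.O/XOO/..X to 4

X winning at [X.O/XOO/..X]: True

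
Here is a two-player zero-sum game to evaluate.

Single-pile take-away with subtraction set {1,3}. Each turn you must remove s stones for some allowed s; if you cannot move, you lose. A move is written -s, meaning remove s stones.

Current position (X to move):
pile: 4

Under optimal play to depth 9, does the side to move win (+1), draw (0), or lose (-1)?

value(4, X) = -1

ply 1, X at 4 | -1=-1→3*; -3=-1→1
ply 2, O at 3 | -1=+1→2*; -3=+1→0
ply 3, X at 2 | -1=-1→1*
ply 4, O at 1 | -1=+1→0*
ply 5: 0 is terminal -1 (X); from 4 depth 9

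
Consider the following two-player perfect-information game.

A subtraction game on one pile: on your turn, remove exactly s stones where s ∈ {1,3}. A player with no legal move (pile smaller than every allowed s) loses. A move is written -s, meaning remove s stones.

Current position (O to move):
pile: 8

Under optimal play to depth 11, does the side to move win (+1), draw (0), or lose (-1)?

value(8, O) = -1

[8] O move#1: -1:-1/7*, -3:-1/5
[7] X move#2: -1:+1/6*, -3:+1/4
[6] O move#3: -1:-1/5*, -3:-1/3
[5] X move#4: -1:+1/4*, -3:+1/2
[4] O move#5: -1:-1/3*, -3:-1/1
[3] X move#6: -1:+1/2*, -3:+1/0
[2] O move#7: -1:-1/1*
[1] X move#8: -1:+1/0*
[0] end (terminal -1, O#9); searched 8 to 11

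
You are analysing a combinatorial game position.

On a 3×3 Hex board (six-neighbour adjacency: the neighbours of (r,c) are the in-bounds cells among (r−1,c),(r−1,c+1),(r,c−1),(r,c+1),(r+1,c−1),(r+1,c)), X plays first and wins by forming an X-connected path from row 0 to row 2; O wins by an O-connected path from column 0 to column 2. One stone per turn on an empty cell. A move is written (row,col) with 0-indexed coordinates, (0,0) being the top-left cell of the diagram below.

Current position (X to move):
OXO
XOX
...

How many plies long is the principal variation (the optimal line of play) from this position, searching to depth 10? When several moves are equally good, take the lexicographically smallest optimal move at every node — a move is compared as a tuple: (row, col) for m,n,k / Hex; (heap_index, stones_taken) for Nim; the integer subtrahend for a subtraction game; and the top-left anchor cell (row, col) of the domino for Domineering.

PV length from [OXO/XOX/...]: 1 ply

ply 1, X at OXO/XOX/... | (2,0)=+1→OXO/XOX/X..*; (2,1)=-1→OXO/XOX/.X.; (2,2)=-1→OXO/XOX/..X
ply 2: OXO/XOX/X.. is terminal -1 (O); from OXO/XOX/... depth 10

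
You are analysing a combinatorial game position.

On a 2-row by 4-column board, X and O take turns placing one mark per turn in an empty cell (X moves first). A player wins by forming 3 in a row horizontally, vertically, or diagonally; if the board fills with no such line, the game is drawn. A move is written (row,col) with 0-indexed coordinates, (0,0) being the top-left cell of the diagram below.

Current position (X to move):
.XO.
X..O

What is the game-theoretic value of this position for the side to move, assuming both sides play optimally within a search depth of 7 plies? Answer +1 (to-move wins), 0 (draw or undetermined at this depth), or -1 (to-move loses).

value(.XO./X..O, X) = 0

ply 1, X at .XO./X..O | (0,0)=+0→XXO./X..O*; (0,3)=+0→.XOX/X..O; (1,1)=+0→.XO./XX.O; (1,2)=+0→.XO./X.XO
ply 2, O at XXO./X..O | (0,3)=+0→XXOO/X..O*; (1,1)=+0→XXO./XO.O; (1,2)=+0→XXO./X.OO
ply 3, X at XXOO/X..O | (1,1)=+0→XXOO/XX.O*; (1,2)=+0→XXOO/X.XO
ply 4, O at XXOO/XX.O | (1,2)=+0→XXOO/XXOO*
ply 5: XXOO/XXOO is terminal +0 (X); from .XO./X..O depth 7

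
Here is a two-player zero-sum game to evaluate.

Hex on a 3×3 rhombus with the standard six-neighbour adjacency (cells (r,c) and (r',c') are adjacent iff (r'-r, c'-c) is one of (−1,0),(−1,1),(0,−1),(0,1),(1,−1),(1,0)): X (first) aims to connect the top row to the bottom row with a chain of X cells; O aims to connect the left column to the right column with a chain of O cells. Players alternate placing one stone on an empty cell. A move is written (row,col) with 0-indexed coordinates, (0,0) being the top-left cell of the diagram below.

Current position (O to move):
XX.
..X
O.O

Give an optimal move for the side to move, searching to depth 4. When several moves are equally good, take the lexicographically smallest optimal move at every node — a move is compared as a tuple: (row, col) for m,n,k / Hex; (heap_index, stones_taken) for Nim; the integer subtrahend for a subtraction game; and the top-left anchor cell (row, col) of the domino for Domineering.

[XX./..X/O.O] O move#1: (0,2):+1/XXO/..X/O.O*, (1,0):-1/XX./O.X/O.O, (1,1):+1/XX./.OX/O.O, (2,1):+1/XX./..X/OOO
[XXO/..X/O.O] X move#2: (1,0):-1/XXO/X.X/O.O*, (1,1):-1/XXO/.XX/O.O, (2,1):-1/XXO/..X/OXO
[XXO/X.X/O.O] O move#3: (1,1):+1/XXO/XOX/O.O*, (2,1):+1/XXO/X.X/OOO
[XXO/XOX/O.O] end (terminal -1, X#4); searched XX./..X/O.O to 4

O's best at [XX./..X/O.O]: (0,2)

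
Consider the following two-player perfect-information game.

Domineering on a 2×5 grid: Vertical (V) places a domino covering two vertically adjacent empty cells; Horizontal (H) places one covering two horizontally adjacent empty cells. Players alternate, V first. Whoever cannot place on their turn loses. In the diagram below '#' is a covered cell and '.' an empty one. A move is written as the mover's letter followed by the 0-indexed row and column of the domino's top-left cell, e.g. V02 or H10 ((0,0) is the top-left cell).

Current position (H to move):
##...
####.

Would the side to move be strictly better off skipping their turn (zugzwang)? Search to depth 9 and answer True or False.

ply 1, H at ##.../####. | H02=-1→####./####.; H03=+1→##.##/####.*
ply 2: ##.##/####. is terminal -1 (V); from ##.../####. depth 9
if H skipped the turn, V would face:
~ ply 1, V at ##.../####. | V04=-1→##..#/#####*
~ ply 2, H at ##..#/##### | H02=+1→#####/#####*
~ ply 3: #####/##### is terminal -1 (V); from ##.../####. depth 9
compare (H): move=+1 vs pass=+1

zugzwang(##.../####., H) = False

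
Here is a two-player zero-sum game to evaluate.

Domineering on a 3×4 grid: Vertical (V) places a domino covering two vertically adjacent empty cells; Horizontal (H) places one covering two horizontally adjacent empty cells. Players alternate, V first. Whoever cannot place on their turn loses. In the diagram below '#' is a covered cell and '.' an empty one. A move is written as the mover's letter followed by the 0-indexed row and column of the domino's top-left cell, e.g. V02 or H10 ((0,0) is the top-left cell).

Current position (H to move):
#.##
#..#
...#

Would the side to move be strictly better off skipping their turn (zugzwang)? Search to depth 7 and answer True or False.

zugzwang(#.##/#..#/...#, H) = False

[#.##/#..#/...#] H move#1: H11:+1/#.##/####/...#*, H20:-1/#.##/#..#/##.#, H21:-1/#.##/#..#/.###
[#.##/####/...#] end (terminal -1, V#2); searched #.##/#..#/...# to 7
if H skipped the turn, V would face:
~ [#.##/#..#/...#] V move#1: V01:-1/####/##.#/...#, V11:+1/#.##/##.#/.#.#*, V12:+1/#.##/#.##/..##
~ [#.##/##.#/.#.#] end (terminal -1, H#2); searched #.##/#..#/...# to 7
compare (H): move=+1 vs pass=-1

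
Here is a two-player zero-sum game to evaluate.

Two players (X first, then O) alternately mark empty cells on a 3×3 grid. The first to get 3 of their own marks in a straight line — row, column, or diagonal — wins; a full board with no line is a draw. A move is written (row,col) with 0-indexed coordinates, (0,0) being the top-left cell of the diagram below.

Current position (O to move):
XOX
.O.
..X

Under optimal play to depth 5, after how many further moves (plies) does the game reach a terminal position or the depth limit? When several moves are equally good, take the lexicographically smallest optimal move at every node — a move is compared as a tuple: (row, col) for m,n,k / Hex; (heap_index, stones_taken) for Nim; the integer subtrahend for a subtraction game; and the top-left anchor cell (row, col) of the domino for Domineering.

ply 1, O at XOX/.O./..X | (1,0)=-1→XOX/OO./..X; (1,2)=+1→XOX/.OO/..X*; (2,0)=-1→XOX/.O./O.X; (2,1)=+1→XOX/.O./.OX
ply 2, X at XOX/.OO/..X | (1,0)=-1→XOX/XOO/..X*; (2,0)=-1→XOX/.OO/X.X; (2,1)=-1→XOX/.OO/.XX
ply 3, O at XOX/XOO/..X | (2,0)=+0→XOX/XOO/O.X; (2,1)=+1→XOX/XOO/.OX*
ply 4: XOX/XOO/.OX is terminal -1 (X); from XOX/.O./..X depth 5

PV length from [XOX/.O./..X]: 3 plies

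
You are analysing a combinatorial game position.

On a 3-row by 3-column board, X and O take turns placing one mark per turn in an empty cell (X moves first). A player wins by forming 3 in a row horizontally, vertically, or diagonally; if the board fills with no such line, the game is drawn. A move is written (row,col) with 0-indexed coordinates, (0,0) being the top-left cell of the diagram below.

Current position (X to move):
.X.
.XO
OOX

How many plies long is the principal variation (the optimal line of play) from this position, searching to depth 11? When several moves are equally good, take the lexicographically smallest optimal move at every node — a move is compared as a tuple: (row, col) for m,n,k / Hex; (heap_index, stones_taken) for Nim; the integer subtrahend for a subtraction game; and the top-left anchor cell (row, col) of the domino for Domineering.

ply 1, X at .X./.XO/OOX | (0,0)=+1→XX./.XO/OOX*; (0,2)=+0→.XX/.XO/OOX; (1,0)=+0→.X./XXO/OOX
ply 2: XX./.XO/OOX is terminal -1 (O); from .X./.XO/OOX depth 11

PV length from [.X./.XO/OOX]: 1 ply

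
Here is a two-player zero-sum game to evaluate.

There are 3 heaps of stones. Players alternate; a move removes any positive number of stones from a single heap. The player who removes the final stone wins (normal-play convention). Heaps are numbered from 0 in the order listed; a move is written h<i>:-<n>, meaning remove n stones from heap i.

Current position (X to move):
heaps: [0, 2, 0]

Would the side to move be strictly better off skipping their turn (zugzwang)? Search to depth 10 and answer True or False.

zugzwang((0,2,0), X) = False

ply 1, X at (0,2,0) | h1:-1=-1→(0,1,0); h1:-2=+1→(0,0,0)*
ply 2: (0,0,0) is terminal -1 (O); from (0,2,0) depth 10
if X skipped the turn, O would face:
~ ply 1, O at (0,2,0) | h1:-1=-1→(0,1,0); h1:-2=+1→(0,0,0)*
~ ply 2: (0,0,0) is terminal -1 (X); from (0,2,0) depth 10
compare (X): move=+1 vs pass=-1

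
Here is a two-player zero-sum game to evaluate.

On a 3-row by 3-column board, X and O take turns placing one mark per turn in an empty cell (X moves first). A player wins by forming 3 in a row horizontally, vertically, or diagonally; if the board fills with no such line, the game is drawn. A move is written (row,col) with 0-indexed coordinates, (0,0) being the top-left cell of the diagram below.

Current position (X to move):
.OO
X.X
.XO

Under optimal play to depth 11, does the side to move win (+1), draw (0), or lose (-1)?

value(.OO/X.X/.XO, X) = +1

ply 1, X at .OO/X.X/.XO | (0,0)=+1→XOO/X.X/.XO*; (1,1)=+1→.OO/XXX/.XO; (2,0)=-1→.OO/X.X/XXO
ply 2, O at XOO/X.X/.XO | (1,1)=-1→XOO/XOX/.XO*; (2,0)=-1→XOO/X.X/OXO
ply 3, X at XOO/XOX/.XO | (2,0)=+1→XOO/XOX/XXO*
ply 4: XOO/XOX/XXO is terminal -1 (O); from .OO/X.X/.XO depth 11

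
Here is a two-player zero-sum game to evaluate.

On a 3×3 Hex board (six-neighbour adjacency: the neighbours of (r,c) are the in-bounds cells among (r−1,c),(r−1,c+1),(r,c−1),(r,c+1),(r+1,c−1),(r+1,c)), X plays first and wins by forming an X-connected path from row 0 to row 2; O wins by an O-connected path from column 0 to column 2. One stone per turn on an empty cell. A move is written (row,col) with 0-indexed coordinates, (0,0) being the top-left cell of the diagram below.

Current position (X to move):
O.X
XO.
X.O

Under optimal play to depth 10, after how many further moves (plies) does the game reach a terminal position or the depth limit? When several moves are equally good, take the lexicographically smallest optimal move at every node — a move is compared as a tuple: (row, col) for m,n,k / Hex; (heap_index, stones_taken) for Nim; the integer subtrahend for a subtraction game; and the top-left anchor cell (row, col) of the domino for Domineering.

p1 X@[O.X/XO./X.O]: (0,1)[OXX/XO./X.O]+1* (1,2)[O.X/XOX/X.O]+1 (2,1)[O.X/XO./XXO]+1
p2 O@[OXX/XO./X.O] terminal -1; root [O.X/XO./X.O] d10

PV length from [O.X/XO./X.O]: 1 ply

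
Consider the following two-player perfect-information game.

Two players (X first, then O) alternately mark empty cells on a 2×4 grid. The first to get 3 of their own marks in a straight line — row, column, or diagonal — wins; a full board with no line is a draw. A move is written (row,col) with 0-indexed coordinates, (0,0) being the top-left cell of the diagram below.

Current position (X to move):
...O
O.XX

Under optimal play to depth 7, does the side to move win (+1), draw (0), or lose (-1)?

[...O/O.XX] X move#1: (0,0):+0/X..O/O.XX, (0,1):+0/.X.O/O.XX, (0,2):+0/..XO/O.XX, (1,1):+1/...O/OXXX*
[...O/OXXX] end (terminal -1, O#2); searched ...O/O.XX to 7

value(...O/O.XX, X) = +1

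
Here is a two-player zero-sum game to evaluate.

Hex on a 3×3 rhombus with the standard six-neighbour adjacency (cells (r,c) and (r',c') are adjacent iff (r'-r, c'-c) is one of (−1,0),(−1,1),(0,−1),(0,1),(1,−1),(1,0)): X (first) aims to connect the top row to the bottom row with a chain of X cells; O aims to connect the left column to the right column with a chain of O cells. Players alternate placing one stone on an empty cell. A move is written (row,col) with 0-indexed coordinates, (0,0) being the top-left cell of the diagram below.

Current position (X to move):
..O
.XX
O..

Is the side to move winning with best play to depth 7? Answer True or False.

X winning at [..O/.XX/O..]: True

p1 X@[..O/.XX/O..]: (0,0)[X.O/.XX/O..]+1* (0,1)[.XO/.XX/O..]+1 (1,0)[..O/XXX/O..]+1 (2,1)[..O/.XX/OX.]-1 (2,2)[..O/.XX/O.X]-1
p2 O@[X.O/.XX/O..]: (0,1)[XOO/.XX/O..]-1* (1,0)[X.O/OXX/O..]-1 (2,1)[X.O/.XX/OO.]-1 (2,2)[X.O/.XX/O.O]-1
p3 X@[XOO/.XX/O..]: (1,0)[XOO/XXX/O..]+1* (2,1)[XOO/.XX/OX.]-1 (2,2)[XOO/.XX/O.X]-1
p4 O@[XOO/XXX/O..]: (2,1)[XOO/XXX/OO.]-1* (2,2)[XOO/XXX/O.O]-1
p5 X@[XOO/XXX/OO.]: (2,2)[XOO/XXX/OOX]+1*
p6 O@[XOO/XXX/OOX] terminal -1; root [..O/.XX/O..] d7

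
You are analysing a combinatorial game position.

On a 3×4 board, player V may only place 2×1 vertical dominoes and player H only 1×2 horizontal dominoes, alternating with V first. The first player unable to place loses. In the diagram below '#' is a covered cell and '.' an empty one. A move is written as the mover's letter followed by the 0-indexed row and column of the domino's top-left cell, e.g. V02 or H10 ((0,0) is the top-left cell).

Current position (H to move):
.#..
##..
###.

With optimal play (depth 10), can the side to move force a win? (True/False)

p1 H@[.#../##../###.]: H02[.###/##../###.]-1 H12[.#../####/###.]+1*
p2 V@[.#../####/###.] terminal -1; root [.#../##../###.] d10

H winning at [.#../##../###.]: True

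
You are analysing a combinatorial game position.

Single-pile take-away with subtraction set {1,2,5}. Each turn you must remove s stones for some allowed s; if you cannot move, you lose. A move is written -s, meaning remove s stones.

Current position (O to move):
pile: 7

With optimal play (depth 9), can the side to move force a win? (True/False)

[7] O move#1: -1:+1/6*, -2:-1/5, -5:-1/2
[6] X move#2: -1:-1/5*, -2:-1/4, -5:-1/1
[5] O move#3: -1:-1/4, -2:+1/3*, -5:+1/0
[3] X move#4: -1:-1/2*, -2:-1/1
[2] O move#5: -1:-1/1, -2:+1/0*
[0] end (terminal -1, X#6); searched 7 to 9

O winning at [7]: True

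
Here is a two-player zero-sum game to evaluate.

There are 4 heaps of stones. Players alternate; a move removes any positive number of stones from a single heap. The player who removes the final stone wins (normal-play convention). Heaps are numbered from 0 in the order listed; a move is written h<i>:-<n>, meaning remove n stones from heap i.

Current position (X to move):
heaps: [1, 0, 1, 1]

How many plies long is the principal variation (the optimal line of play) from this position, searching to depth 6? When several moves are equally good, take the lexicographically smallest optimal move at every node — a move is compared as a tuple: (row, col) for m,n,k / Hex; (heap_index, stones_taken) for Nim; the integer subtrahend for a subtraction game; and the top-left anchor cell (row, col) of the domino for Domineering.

PV length from [(1,0,1,1)]: 3 plies

p1 X@[(1,0,1,1)]: h0:-1[(0,0,1,1)]+1* h2:-1[(1,0,0,1)]+1 h3:-1[(1,0,1,0)]+1
p2 O@[(0,0,1,1)]: h2:-1[(0,0,0,1)]-1* h3:-1[(0,0,1,0)]-1
p3 X@[(0,0,0,1)]: h3:-1[(0,0,0,0)]+1*
p4 O@[(0,0,0,0)] terminal -1; root [(1,0,1,1)] d6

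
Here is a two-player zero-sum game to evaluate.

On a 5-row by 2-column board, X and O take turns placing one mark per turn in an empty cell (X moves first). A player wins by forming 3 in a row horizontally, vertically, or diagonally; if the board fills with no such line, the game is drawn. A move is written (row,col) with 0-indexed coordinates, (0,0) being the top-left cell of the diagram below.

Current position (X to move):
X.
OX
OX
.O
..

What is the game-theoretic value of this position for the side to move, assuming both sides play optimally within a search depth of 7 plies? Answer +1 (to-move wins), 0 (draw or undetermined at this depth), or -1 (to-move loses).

p1 X@[X./OX/OX/.O/..]: (0,1)[XX/OX/OX/.O/..]+1* (3,0)[X./OX/OX/XO/..]+0 (4,0)[X./OX/OX/.O/X.]-1 (4,1)[X./OX/OX/.O/.X]-1
p2 O@[XX/OX/OX/.O/..] terminal -1; root [X./OX/OX/.O/..] d7

value(X./OX/OX/.O/.., X) = +1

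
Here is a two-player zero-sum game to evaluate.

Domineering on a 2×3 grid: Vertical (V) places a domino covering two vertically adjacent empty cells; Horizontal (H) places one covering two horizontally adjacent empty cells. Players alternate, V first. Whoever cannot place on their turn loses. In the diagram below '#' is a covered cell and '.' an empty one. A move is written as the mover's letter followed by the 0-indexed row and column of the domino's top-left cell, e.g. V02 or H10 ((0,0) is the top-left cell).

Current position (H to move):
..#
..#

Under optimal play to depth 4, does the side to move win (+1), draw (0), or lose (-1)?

[..#/..#] H move#1: H00:+1/###/..#*, H10:+1/..#/###
[###/..#] end (terminal -1, V#2); searched ..#/..# to 4

value(..#/..#, H) = +1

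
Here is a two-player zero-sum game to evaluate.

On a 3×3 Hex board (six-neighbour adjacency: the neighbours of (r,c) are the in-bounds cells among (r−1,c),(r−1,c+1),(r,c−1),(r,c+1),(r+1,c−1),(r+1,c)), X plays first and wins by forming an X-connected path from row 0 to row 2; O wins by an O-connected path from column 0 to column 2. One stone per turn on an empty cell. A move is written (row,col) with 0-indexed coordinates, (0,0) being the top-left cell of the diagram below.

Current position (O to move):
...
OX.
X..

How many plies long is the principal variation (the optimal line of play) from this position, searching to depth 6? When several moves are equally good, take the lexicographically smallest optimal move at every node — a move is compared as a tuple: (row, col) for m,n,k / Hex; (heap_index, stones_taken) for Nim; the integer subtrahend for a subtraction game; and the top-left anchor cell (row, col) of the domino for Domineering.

ply 1, O at .../OX./X.. | (0,0)=-1→O../OX./X..*; (0,1)=-1→.O./OX./X..; (0,2)=-1→..O/OX./X..; (1,2)=-1→.../OXO/X..; (2,1)=-1→.../OX./XO.; (2,2)=-1→.../OX./X.O
ply 2, X at O../OX./X.. | (0,1)=+1→OX./OX./X..*; (0,2)=+1→O.X/OX./X..; (1,2)=+1→O../OXX/X..; (2,1)=+1→O../OX./XX.; (2,2)=+1→O../OX./X.X
ply 3: OX./OX./X.. is terminal -1 (O); from .../OX./X.. depth 6

PV length from [.../OX./X..]: 2 plies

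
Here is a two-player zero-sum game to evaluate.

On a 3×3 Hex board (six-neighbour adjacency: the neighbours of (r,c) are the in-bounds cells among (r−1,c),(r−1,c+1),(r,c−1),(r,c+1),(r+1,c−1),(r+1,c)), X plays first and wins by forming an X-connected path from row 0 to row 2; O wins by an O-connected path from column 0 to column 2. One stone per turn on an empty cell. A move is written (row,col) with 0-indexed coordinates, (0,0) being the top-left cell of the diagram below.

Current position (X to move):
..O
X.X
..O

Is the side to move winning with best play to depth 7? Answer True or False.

ply 1, X at ..O/X.X/..O | (0,0)=-1→X.O/X.X/..O; (0,1)=-1→.XO/X.X/..O; (1,1)=+1→..O/XXX/..O*; (2,0)=+1→..O/X.X/X.O; (2,1)=+1→..O/X.X/.XO
ply 2, O at ..O/XXX/..O | (0,0)=-1→O.O/XXX/..O*; (0,1)=-1→.OO/XXX/..O; (2,0)=-1→..O/XXX/O.O; (2,1)=-1→..O/XXX/.OO
ply 3, X at O.O/XXX/..O | (0,1)=+1→OXO/XXX/..O*; (2,0)=-1→O.O/XXX/X.O; (2,1)=-1→O.O/XXX/.XO
ply 4, O at OXO/XXX/..O | (2,0)=-1→OXO/XXX/O.O*; (2,1)=-1→OXO/XXX/.OO
ply 5, X at OXO/XXX/O.O | (2,1)=+1→OXO/XXX/OXO*
ply 6: OXO/XXX/OXO is terminal -1 (O); from ..O/X.X/..O depth 7

X winning at [..O/X.X/..O]: True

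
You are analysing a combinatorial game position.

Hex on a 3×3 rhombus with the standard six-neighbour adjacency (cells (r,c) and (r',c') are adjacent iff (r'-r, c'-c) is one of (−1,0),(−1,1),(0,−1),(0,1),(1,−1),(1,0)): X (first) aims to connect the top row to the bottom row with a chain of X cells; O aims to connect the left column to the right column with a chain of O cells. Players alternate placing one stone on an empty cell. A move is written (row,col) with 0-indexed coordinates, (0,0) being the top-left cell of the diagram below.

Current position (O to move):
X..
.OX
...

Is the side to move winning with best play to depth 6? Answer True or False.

ply 1, O at X../.OX/... | (0,1)=-1→XO./.OX/...; (0,2)=+1→X.O/.OX/...*; (1,0)=-1→X../OOX/...; (2,0)=-1→X../.OX/O..; (2,1)=+1→X../.OX/.O.; (2,2)=+1→X../.OX/..O
ply 2, X at X.O/.OX/... | (0,1)=-1→XXO/.OX/...*; (1,0)=-1→X.O/XOX/...; (2,0)=-1→X.O/.OX/X..; (2,1)=-1→X.O/.OX/.X.; (2,2)=-1→X.O/.OX/..X
ply 3, O at XXO/.OX/... | (1,0)=+1→XXO/OOX/...*; (2,0)=+1→XXO/.OX/O..; (2,1)=+1→XXO/.OX/.O.; (2,2)=+1→XXO/.OX/..O
ply 4: XXO/OOX/... is terminal -1 (X); from X../.OX/... depth 6

O winning at [X../.OX/...]: True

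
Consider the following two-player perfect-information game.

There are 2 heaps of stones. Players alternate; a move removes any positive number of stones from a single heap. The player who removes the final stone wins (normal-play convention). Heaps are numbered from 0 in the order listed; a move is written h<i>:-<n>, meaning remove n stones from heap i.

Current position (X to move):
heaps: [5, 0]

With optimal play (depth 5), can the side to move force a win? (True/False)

X winning at [(5,0)]: True

[(5,0)] X move#1: h0:-1:-1/(4,0), h0:-2:-1/(3,0), h0:-3:-1/(2,0), h0:-4:-1/(1,0), h0:-5:+1/(0,0)*
[(0,0)] end (terminal -1, O#2); searched (5,0) to 5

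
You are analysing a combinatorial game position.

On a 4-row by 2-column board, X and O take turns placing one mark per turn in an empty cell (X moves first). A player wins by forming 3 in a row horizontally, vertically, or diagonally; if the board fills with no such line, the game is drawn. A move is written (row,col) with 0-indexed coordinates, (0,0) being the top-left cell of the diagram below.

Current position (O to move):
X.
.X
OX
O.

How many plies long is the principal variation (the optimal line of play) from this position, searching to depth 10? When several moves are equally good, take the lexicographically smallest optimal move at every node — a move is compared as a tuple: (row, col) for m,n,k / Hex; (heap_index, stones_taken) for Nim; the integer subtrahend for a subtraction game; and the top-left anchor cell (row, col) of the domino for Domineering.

ply 1, O at X./.X/OX/O. | (0,1)=-1→XO/.X/OX/O.; (1,0)=+1→X./OX/OX/O.*; (3,1)=-1→X./.X/OX/OO
ply 2: X./OX/OX/O. is terminal -1 (X); from X./.X/OX/O. depth 10

PV length from [X./.X/OX/O.]: 1 ply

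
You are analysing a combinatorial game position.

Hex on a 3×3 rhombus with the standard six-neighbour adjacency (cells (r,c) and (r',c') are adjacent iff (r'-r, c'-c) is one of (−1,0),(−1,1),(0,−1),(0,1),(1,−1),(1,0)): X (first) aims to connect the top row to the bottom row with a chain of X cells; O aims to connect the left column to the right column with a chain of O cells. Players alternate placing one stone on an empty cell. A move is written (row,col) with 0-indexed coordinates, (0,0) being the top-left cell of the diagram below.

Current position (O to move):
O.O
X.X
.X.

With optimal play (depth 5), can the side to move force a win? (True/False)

O winning at [O.O/X.X/.X.]: True

[O.O/X.X/.X.] O move#1: (0,1):+1/OOO/X.X/.X.*, (1,1):+1/O.O/XOX/.X., (2,0):+1/O.O/X.X/OX., (2,2):-1/O.O/X.X/.XO
[OOO/X.X/.X.] end (terminal -1, X#2); searched O.O/X.X/.X. to 5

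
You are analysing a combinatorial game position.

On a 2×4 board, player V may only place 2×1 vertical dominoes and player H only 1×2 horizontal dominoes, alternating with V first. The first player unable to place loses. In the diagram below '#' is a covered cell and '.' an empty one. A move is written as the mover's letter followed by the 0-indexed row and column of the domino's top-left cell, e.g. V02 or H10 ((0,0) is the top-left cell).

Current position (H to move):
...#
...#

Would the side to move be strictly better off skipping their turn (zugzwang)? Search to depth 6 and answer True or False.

ply 1, H at ...#/...# | H00=+1→##.#/...#*; H01=+1→.###/...#; H10=+1→...#/##.#; H11=+1→...#/.###
ply 2, V at ##.#/...# | V02=-1→####/..##*
ply 3, H at ####/..## | H10=+1→####/####*
ply 4: ####/#### is terminal -1 (V); from ...#/...# depth 6
if H skipped the turn, V would face:
~ ply 1, V at ...#/...# | V00=-1→#..#/#..#; V01=+1→.#.#/.#.#*; V02=-1→..##/..##
~ ply 2: .#.#/.#.# is terminal -1 (H); from ...#/...# depth 6
compare (H): move=+1 vs pass=-1

zugzwang(...#/...#, H) = False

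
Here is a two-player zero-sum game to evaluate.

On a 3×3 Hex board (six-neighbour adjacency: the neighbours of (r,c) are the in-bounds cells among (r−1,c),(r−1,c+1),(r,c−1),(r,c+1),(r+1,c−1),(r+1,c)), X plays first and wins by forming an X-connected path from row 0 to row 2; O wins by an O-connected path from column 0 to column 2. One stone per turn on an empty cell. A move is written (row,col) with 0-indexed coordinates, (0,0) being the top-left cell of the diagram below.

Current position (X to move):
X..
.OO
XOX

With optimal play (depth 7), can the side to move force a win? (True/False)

X winning at [X../.OO/XOX]: True

[X../.OO/XOX] X move#1: (0,1):-1/XX./.OO/XOX, (0,2):-1/X.X/.OO/XOX, (1,0):+1/X../XOO/XOX*
[X../XOO/XOX] end (terminal -1, O#2); searched X../.OO/XOX to 7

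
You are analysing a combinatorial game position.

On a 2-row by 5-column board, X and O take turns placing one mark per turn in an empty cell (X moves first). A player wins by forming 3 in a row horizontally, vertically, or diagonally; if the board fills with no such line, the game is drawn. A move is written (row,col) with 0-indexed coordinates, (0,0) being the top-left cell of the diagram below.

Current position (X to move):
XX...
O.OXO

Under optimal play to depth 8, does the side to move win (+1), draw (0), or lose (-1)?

value(XX.../O.OXO, X) = +1

[XX.../O.OXO] X move#1: (0,2):+1/XXX../O.OXO*, (0,3):-1/XX.X./O.OXO, (0,4):-1/XX..X/O.OXO, (1,1):+0/XX.../OXOXO
[XXX../O.OXO] end (terminal -1, O#2); searched XX.../O.OXO to 8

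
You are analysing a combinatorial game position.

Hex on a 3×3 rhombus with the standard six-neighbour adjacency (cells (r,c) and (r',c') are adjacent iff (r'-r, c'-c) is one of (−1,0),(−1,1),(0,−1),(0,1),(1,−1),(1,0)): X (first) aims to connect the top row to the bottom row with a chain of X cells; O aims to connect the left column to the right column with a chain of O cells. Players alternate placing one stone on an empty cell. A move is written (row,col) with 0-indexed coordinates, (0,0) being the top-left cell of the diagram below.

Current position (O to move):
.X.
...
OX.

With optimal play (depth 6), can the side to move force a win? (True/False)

O winning at [.X./.../OX.]: True

ply 1, O at .X./.../OX. | (0,0)=-1→OX./.../OX.; (0,2)=-1→.XO/.../OX.; (1,0)=-1→.X./O../OX.; (1,1)=+1→.X./.O./OX.*; (1,2)=-1→.X./..O/OX.; (2,2)=-1→.X./.../OXO
ply 2, X at .X./.O./OX. | (0,0)=-1→XX./.O./OX.*; (0,2)=-1→.XX/.O./OX.; (1,0)=-1→.X./XO./OX.; (1,2)=-1→.X./.OX/OX.; (2,2)=-1→.X./.O./OXX
ply 3, O at XX./.O./OX. | (0,2)=+1→XXO/.O./OX.*; (1,0)=+1→XX./OO./OX.; (1,2)=+1→XX./.OO/OX.; (2,2)=+1→XX./.O./OXO
ply 4: XXO/.O./OX. is terminal -1 (X); from .X./.../OX. depth 6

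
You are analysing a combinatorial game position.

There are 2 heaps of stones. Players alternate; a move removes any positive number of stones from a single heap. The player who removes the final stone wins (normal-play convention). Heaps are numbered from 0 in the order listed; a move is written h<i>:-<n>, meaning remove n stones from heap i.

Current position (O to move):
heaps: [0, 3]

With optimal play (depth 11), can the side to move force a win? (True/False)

O winning at [(0,3)]: True

[(0,3)] O move#1: h1:-1:-1/(0,2), h1:-2:-1/(0,1), h1:-3:+1/(0,0)*
[(0,0)] end (terminal -1, X#2); searched (0,3) to 11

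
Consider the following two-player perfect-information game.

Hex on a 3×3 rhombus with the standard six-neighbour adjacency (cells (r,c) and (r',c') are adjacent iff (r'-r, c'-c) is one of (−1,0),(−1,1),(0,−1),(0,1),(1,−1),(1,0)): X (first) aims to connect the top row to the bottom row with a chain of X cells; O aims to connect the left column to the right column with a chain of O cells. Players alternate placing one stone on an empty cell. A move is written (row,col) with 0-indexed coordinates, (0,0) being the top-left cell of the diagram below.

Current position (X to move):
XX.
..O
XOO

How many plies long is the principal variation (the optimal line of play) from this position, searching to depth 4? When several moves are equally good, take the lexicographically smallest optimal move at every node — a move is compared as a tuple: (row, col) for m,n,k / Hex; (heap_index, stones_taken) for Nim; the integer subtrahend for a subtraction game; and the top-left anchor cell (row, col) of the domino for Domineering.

PV length from [XX./..O/XOO]: 3 plies

ply 1, X at XX./..O/XOO | (0,2)=+1→XXX/..O/XOO*; (1,0)=+1→XX./X.O/XOO; (1,1)=+1→XX./.XO/XOO
ply 2, O at XXX/..O/XOO | (1,0)=-1→XXX/O.O/XOO*; (1,1)=-1→XXX/.OO/XOO
ply 3, X at XXX/O.O/XOO | (1,1)=+1→XXX/OXO/XOO*
ply 4: XXX/OXO/XOO is terminal -1 (O); from XX./..O/XOO depth 4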